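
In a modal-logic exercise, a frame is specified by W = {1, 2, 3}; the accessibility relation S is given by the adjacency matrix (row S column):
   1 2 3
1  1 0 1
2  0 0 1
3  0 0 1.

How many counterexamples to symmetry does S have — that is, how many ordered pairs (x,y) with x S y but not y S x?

2

Enumerating: (1,3), (2,3).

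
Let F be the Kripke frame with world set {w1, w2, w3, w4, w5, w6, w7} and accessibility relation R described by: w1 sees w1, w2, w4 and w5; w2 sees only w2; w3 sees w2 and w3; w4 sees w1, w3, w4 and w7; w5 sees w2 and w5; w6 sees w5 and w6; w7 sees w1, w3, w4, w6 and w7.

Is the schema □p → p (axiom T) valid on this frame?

Yes

Axiom T corresponds to the accessibility relation being reflexive.
Reflexive: yes — every world is R-related to itself.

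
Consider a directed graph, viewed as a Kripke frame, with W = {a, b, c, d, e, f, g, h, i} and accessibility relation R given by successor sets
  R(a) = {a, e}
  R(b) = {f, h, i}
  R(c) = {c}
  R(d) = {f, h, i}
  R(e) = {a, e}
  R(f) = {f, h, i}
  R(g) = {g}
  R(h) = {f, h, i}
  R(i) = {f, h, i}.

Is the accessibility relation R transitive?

Transitive: yes — every two-step R-path is closed by a direct edge.

Yes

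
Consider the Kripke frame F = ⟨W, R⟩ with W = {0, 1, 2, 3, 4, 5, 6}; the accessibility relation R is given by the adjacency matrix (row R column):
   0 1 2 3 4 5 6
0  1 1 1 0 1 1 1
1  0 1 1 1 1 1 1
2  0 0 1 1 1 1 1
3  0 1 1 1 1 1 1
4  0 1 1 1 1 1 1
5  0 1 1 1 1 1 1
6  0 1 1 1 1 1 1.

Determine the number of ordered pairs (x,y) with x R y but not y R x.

6

Enumerating: (0,1), (0,2), (0,4), (0,5), (0,6), (1,2).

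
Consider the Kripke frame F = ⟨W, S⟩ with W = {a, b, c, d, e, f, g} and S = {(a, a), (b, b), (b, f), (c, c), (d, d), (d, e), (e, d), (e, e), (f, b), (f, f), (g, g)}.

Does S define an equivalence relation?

Reflexive: yes — every world is S-related to itself.
Symmetric: yes — every pair in S has its reverse in S.
Transitive: yes — every two-step S-path is closed by a direct edge.
So S is an equivalence relation.

Yes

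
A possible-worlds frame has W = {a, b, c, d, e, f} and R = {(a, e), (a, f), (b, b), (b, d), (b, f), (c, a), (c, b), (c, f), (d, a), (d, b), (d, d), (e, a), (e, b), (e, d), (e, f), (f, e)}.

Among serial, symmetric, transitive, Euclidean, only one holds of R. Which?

Serial: yes — every world has a successor (e.g. a R e).
Symmetric: no — a R f but not f R a.
Transitive: no — a R e and e R b, but not a R b.
Euclidean: no — b R d and b R f, but not d R f.
Only serial holds.

serial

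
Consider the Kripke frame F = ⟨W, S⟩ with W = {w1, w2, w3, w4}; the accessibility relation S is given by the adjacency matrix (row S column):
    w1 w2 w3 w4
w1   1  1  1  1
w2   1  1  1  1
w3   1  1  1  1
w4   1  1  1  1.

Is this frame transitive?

Transitive: yes — every two-step S-path is closed by a direct edge.

Yes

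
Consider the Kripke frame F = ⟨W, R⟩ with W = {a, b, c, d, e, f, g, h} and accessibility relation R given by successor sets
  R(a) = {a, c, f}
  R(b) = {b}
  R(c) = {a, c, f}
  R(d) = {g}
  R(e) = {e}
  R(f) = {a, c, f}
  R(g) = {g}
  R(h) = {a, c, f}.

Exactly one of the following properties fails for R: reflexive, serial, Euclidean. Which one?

Reflexive: no — d is not related to itself.
Serial: yes — every world has a successor (e.g. a R a).
Euclidean: yes — any two successors of a common world are R-related.
Only reflexive fails.

reflexive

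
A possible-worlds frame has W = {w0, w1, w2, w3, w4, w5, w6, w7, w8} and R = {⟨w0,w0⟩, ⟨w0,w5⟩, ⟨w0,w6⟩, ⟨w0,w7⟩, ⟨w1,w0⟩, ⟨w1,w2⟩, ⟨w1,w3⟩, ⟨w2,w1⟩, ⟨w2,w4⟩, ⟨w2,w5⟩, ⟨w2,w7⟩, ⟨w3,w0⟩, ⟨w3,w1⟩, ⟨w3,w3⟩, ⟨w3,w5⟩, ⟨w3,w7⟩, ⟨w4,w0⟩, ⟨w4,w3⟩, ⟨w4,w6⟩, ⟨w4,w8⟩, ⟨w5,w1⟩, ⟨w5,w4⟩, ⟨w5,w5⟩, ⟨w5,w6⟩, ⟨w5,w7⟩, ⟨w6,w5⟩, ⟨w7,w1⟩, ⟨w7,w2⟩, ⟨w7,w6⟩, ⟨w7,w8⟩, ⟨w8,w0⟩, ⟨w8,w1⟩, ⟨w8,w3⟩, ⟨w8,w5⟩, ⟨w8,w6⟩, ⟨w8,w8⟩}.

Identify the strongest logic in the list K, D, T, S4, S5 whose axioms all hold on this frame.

D

Serial (axiom D): yes — every world has a successor (e.g. w0 R w0).
Reflexive (axiom T): no — w1 is not related to itself.
Transitive (axiom 4): no — w0 R w5 and w5 R w1, but not w0 R w1.
Euclidean (axiom 5): no — w0 R w6 and w0 R w7, but not w6 R w7.
So F validates K, D; T would additionally require R to be reflexive. The strongest is D.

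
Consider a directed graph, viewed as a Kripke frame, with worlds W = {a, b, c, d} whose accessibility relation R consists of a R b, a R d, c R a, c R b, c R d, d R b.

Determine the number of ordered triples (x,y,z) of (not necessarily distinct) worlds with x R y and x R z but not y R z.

Enumerating: (a,b,b), (a,b,d), (a,d,d), (c,a,a), (c,b,a), (c,b,b), (c,b,d), (c,d,a), (c,d,d), (d,b,b).

10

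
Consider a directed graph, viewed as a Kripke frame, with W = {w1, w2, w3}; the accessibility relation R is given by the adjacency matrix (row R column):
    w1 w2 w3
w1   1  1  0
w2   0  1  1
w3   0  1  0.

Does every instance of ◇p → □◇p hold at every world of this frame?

No

By correspondence theory, 5 is valid on a frame iff R is Euclidean.
Euclidean: no — w1 R w2 and w1 R w1, but not w2 R w1.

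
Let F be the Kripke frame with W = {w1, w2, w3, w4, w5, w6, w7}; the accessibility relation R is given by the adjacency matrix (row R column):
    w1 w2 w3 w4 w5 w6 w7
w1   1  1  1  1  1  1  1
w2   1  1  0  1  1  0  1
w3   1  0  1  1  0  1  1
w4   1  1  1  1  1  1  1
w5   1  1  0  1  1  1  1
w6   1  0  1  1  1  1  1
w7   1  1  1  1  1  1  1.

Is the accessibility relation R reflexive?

Reflexive: yes — every world is R-related to itself.

Yes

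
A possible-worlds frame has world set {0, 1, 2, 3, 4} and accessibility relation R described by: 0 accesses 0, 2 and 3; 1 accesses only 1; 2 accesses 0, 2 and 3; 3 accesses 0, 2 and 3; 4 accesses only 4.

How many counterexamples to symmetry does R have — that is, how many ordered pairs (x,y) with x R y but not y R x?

0

R is symmetric; there are no such tuples.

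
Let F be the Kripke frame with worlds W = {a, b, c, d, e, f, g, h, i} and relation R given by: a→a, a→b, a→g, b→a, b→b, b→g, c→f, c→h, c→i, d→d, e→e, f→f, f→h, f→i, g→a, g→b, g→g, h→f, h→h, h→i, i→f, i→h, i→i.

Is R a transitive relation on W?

Transitive: yes — every two-step R-path is closed by a direct edge.

Yes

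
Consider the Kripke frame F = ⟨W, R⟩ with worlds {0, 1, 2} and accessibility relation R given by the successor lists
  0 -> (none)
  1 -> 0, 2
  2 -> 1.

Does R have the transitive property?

No

Transitive: no — 2 R 1 and 1 R 0, but not 2 R 0.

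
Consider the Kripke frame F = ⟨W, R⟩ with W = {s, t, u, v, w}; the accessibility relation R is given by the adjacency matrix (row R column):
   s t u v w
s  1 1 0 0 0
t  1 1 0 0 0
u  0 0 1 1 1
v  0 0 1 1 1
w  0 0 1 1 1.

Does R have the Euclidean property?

Euclidean: yes — any two successors of a common world are R-related.

Yes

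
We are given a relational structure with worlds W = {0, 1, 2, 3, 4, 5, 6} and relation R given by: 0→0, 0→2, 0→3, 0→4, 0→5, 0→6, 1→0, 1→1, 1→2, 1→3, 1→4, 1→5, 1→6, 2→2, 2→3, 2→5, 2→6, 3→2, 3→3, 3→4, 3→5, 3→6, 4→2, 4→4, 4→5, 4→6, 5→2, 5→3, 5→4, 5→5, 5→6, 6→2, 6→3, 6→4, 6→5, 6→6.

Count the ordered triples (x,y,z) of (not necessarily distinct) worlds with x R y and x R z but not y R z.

Enumerating: (0,2,0), (0,2,4), (0,3,0), (0,4,0), (0,4,3), (0,5,0), (0,6,0), (1,0,1), (1,2,0), (1,2,1), (1,2,4), (1,3,0), … and 15 more.
Total: 27.

27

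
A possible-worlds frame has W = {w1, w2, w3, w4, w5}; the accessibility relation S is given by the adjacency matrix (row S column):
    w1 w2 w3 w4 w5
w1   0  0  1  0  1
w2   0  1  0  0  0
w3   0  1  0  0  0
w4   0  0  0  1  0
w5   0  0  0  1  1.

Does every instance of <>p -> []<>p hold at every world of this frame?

The schema 5 characterises exactly the Euclidean frames.
Euclidean: no — w1 S w3 and w1 S w5, but not w3 S w5.

No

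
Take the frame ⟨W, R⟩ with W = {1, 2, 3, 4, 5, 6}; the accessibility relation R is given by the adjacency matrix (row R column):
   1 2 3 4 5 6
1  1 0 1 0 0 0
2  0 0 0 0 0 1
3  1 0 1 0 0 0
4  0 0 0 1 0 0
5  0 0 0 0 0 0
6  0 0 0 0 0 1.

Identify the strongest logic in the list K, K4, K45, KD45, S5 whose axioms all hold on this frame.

K45

Transitive (axiom 4): yes — every two-step R-path is closed by a direct edge.
Euclidean (axiom 5): yes — any two successors of a common world are R-related.
Serial (axiom D): no — 5 has no R-successor.
Reflexive (axiom T): no — 2 is not related to itself.
So F validates K, K4, K45; KD45 would additionally require R to be serial. The strongest is K45.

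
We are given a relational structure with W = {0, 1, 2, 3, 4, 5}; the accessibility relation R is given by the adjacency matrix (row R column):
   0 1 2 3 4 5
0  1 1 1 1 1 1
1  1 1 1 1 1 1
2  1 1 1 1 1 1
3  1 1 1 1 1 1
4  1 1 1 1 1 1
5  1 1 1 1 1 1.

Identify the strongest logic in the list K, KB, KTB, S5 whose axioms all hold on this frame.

S5

Symmetric (axiom B): yes — every pair in R has its reverse in R.
Reflexive (axiom T): yes — every world is R-related to itself.
Euclidean (axiom 5): yes — any two successors of a common world are R-related.
So F validates K, KB, KTB, S5. The strongest is S5.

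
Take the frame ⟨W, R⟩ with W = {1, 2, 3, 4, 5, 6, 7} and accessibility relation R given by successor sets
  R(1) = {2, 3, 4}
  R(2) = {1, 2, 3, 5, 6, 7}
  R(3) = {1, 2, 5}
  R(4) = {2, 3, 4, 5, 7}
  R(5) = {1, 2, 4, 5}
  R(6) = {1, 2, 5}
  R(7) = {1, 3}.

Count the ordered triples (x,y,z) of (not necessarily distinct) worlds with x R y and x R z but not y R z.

40

Enumerating: (1,2,4), (1,3,3), (1,3,4), (2,1,1), (2,1,5), (2,1,6), (2,1,7), (2,3,3), (2,3,6), (2,3,7), (2,5,3), (2,5,6), … and 28 more.
Total: 40.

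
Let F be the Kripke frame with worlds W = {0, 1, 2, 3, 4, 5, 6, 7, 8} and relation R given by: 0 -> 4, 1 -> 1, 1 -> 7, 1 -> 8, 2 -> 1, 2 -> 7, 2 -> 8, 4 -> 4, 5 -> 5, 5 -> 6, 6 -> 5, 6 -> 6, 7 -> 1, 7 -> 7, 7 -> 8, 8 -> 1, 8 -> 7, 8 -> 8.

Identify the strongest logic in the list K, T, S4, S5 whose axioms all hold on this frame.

K

Reflexive (axiom T): no — 0 is not related to itself.
Transitive (axiom 4): yes — every two-step R-path is closed by a direct edge.
Euclidean (axiom 5): yes — any two successors of a common world are R-related.
So F validates K; T would additionally require R to be reflexive. The strongest is K.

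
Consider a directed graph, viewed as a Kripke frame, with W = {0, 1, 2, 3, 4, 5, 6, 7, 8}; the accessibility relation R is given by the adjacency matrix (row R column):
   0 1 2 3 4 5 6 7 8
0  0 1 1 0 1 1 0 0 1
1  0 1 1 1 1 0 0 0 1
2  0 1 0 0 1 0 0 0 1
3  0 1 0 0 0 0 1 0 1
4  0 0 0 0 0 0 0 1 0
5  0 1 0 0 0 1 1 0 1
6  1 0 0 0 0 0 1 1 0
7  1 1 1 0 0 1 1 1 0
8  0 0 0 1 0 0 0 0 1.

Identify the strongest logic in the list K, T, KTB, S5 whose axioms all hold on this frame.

K

Reflexive (axiom T): no — 0 is not related to itself.
Symmetric (axiom B): no — 0 R 1 but not 1 R 0.
Euclidean (axiom 5): no — 0 R 1 and 0 R 5, but not 1 R 5.
So F validates K; T would additionally require R to be reflexive. The strongest is K.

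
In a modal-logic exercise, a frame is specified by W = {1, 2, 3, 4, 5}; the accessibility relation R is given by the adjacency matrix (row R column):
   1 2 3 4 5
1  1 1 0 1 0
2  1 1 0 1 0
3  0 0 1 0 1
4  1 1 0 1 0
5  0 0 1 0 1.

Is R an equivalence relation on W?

Yes

Reflexive: yes — every world is R-related to itself.
Symmetric: yes — every pair in R has its reverse in R.
Transitive: yes — every two-step R-path is closed by a direct edge.
So R is an equivalence relation.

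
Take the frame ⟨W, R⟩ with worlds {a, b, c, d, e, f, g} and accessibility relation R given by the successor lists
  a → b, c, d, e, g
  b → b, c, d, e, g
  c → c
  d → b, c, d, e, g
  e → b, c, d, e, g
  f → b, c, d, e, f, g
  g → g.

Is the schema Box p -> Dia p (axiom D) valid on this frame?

By correspondence theory, D is valid on a frame iff R is serial.
Serial: yes — every world has a successor (e.g. a R b).

Yes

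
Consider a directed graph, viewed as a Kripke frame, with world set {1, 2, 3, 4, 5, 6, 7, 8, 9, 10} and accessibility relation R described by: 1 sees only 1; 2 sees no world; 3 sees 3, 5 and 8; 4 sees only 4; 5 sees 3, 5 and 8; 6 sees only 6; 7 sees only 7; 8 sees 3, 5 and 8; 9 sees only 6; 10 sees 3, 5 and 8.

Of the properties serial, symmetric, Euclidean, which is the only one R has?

Serial: no — 2 has no R-successor.
Symmetric: no — 10 R 3 but not 3 R 10.
Euclidean: yes — any two successors of a common world are R-related.
Only Euclidean holds.

Euclidean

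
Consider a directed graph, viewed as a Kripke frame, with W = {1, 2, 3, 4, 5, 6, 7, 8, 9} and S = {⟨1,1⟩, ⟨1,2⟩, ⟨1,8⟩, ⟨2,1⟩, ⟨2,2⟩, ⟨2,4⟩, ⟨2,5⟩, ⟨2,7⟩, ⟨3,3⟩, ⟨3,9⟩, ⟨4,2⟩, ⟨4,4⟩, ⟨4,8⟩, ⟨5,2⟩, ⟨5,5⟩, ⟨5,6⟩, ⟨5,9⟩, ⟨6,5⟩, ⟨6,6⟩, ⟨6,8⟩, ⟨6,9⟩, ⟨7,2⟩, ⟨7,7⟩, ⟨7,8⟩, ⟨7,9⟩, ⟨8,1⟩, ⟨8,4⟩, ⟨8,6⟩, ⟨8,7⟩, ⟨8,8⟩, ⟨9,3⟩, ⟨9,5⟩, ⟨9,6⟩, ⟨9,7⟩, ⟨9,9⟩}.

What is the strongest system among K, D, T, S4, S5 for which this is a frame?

T

Serial (axiom D): yes — every world has a successor (e.g. 1 S 1).
Reflexive (axiom T): yes — every world is S-related to itself.
Transitive (axiom 4): no — 1 S 2 and 2 S 4, but not 1 S 4.
Euclidean (axiom 5): no — 1 S 2 and 1 S 8, but not 2 S 8.
So F validates K, D, T; S4 would additionally require S to be transitive. The strongest is T.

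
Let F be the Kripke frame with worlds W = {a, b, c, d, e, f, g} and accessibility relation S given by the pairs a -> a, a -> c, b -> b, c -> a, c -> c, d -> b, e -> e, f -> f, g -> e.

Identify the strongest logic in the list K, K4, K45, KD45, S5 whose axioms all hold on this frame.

KD45

Transitive (axiom 4): yes — every two-step S-path is closed by a direct edge.
Euclidean (axiom 5): yes — any two successors of a common world are S-related.
Serial (axiom D): yes — every world has a successor (e.g. a S a).
Reflexive (axiom T): no — d is not related to itself.
So F validates K, K4, K45, KD45; S5 would additionally require S to be reflexive. The strongest is KD45.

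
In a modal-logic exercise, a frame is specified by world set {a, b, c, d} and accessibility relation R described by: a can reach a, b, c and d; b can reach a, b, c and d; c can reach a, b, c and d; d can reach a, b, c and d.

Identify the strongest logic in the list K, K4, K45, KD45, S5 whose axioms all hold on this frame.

S5

Transitive (axiom 4): yes — every two-step R-path is closed by a direct edge.
Euclidean (axiom 5): yes — any two successors of a common world are R-related.
Serial (axiom D): yes — every world has a successor (e.g. a R a).
Reflexive (axiom T): yes — every world is R-related to itself.
So F validates K, K4, K45, KD45, S5. The strongest is S5.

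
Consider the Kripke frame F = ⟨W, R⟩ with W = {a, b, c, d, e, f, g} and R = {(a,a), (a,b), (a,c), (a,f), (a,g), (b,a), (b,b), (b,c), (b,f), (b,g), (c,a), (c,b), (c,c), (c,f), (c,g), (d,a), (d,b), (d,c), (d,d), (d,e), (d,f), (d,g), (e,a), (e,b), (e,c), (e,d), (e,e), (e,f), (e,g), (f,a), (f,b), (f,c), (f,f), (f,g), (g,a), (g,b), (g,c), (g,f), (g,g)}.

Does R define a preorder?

Reflexive: yes — every world is R-related to itself.
Transitive: yes — every two-step R-path is closed by a direct edge.
So R is a preorder.

Yes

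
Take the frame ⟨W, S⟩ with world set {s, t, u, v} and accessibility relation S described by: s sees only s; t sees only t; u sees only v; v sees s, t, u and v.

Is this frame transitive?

Transitive: no — u S v and v S s, but not u S s.

No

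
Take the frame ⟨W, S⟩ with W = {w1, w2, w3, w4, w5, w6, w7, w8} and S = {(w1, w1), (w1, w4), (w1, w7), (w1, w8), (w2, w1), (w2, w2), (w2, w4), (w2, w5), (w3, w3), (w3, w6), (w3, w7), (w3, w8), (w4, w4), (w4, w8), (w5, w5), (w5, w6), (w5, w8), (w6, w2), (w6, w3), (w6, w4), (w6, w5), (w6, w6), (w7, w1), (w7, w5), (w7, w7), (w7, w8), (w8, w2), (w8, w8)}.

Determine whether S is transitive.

No

Transitive: no — w1 S w7 and w7 S w5, but not w1 S w5.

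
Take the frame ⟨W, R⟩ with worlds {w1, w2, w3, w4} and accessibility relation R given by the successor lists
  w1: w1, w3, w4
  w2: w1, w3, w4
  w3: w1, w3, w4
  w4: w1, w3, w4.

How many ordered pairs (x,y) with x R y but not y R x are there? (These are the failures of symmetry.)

3

Enumerating: (w2,w1), (w2,w3), (w2,w4).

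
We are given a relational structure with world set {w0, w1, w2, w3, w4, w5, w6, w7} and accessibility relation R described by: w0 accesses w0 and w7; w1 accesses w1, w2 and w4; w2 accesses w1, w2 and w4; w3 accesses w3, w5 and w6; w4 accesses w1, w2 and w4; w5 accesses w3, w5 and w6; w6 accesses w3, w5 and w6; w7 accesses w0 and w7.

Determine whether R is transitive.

Transitive: yes — every two-step R-path is closed by a direct edge.

Yes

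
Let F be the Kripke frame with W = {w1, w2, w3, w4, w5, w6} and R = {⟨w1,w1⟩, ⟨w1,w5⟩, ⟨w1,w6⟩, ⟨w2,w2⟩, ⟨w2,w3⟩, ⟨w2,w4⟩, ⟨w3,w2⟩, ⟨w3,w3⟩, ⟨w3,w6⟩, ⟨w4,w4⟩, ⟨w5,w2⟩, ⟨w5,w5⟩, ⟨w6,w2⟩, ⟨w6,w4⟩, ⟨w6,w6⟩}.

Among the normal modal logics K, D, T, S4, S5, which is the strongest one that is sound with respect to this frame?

Serial (axiom D): yes — every world has a successor (e.g. w1 R w1).
Reflexive (axiom T): yes — every world is R-related to itself.
Transitive (axiom 4): no — w1 R w5 and w5 R w2, but not w1 R w2.
Euclidean (axiom 5): no — w1 R w5 and w1 R w6, but not w5 R w6.
So F validates K, D, T; S4 would additionally require R to be transitive. The strongest is T.

T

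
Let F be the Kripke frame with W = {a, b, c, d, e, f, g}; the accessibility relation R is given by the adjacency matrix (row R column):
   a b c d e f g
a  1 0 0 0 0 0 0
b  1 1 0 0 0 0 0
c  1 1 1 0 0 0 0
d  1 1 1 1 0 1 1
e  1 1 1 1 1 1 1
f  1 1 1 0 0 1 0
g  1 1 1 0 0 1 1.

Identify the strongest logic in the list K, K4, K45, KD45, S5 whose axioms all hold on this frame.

Transitive (axiom 4): yes — every two-step R-path is closed by a direct edge.
Euclidean (axiom 5): no — c R a and c R b, but not a R b.
Serial (axiom D): yes — every world has a successor (e.g. a R a).
Reflexive (axiom T): yes — every world is R-related to itself.
So F validates K, K4; K45 would additionally require R to be Euclidean. The strongest is K4.

K4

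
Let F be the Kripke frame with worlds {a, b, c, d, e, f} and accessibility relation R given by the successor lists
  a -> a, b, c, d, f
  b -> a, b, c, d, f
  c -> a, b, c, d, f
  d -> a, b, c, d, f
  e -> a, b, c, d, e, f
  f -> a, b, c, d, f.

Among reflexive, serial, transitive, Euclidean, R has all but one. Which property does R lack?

Euclidean

Reflexive: yes — every world is R-related to itself.
Serial: yes — every world has a successor (e.g. a R a).
Transitive: yes — every two-step R-path is closed by a direct edge.
Euclidean: no — e R a and e R e, but not a R e.
Only Euclidean fails.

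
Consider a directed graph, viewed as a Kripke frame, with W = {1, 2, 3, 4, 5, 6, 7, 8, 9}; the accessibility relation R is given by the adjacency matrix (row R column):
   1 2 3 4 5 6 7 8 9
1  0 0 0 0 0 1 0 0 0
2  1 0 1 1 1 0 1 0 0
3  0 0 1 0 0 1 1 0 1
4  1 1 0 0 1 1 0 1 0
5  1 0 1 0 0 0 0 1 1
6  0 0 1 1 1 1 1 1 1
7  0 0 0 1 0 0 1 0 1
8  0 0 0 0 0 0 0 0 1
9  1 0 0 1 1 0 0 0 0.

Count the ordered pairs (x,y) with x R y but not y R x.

22

Enumerating: (1,6), (2,1), (2,3), (2,5), (2,7), (3,7), (3,9), (4,1), (4,5), (4,8), (5,1), (5,3), … and 10 more.
Total: 22.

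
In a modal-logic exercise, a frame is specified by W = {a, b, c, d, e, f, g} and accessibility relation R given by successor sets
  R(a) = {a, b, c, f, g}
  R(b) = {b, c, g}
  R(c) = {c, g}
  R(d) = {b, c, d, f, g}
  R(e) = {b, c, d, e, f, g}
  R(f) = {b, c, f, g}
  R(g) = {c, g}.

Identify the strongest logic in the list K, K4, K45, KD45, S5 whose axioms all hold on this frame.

K4

Transitive (axiom 4): yes — every two-step R-path is closed by a direct edge.
Euclidean (axiom 5): no — a R b and a R f, but not b R f.
Serial (axiom D): yes — every world has a successor (e.g. a R a).
Reflexive (axiom T): yes — every world is R-related to itself.
So F validates K, K4; K45 would additionally require R to be Euclidean. The strongest is K4.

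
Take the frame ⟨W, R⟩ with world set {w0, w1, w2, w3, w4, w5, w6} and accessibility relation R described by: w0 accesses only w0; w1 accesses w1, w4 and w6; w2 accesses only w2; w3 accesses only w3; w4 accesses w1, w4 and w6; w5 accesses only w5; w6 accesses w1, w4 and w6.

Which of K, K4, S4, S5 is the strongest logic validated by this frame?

Transitive (axiom 4): yes — every two-step R-path is closed by a direct edge.
Reflexive (axiom T): yes — every world is R-related to itself.
Euclidean (axiom 5): yes — any two successors of a common world are R-related.
So F validates K, K4, S4, S5. The strongest is S5.

S5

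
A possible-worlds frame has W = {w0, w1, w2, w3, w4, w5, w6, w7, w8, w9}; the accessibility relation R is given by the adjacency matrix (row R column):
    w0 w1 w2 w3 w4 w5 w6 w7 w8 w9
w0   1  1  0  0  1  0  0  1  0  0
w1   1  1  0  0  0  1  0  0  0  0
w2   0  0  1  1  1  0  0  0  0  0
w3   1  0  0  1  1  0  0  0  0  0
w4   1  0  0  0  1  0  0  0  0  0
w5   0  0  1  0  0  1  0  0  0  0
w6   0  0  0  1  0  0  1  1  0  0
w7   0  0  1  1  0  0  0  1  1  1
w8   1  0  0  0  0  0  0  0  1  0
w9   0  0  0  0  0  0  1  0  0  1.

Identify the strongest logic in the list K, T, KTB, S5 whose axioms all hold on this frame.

T

Reflexive (axiom T): yes — every world is R-related to itself.
Symmetric (axiom B): no — w0 R w7 but not w7 R w0.
Euclidean (axiom 5): no — w0 R w1 and w0 R w4, but not w1 R w4.
So F validates K, T; KTB would additionally require R to be symmetric. The strongest is T.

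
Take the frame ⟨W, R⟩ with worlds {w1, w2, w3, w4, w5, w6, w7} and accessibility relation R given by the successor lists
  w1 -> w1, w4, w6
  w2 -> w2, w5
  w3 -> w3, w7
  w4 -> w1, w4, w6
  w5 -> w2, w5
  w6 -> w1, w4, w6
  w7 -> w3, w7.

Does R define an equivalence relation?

Yes

Reflexive: yes — every world is R-related to itself.
Symmetric: yes — every pair in R has its reverse in R.
Transitive: yes — every two-step R-path is closed by a direct edge.
So R is an equivalence relation.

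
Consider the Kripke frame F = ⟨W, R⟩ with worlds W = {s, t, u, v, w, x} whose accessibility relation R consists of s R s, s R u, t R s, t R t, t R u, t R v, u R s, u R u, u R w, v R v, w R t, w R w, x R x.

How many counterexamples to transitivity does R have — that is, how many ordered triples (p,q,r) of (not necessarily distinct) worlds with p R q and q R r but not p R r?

6

Enumerating: (s,u,w), (t,u,w), (u,w,t), (w,t,s), (w,t,u), (w,t,v).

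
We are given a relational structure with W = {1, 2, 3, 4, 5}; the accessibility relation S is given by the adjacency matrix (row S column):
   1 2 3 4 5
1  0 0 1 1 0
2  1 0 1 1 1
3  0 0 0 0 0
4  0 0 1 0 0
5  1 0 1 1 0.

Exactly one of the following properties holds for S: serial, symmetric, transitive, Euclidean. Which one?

transitive

Serial: no — 3 has no S-successor.
Symmetric: no — 1 S 3 but not 3 S 1.
Transitive: yes — every two-step S-path is closed by a direct edge.
Euclidean: no — 1 S 3 and 1 S 4, but not 3 S 4.
Only transitive holds.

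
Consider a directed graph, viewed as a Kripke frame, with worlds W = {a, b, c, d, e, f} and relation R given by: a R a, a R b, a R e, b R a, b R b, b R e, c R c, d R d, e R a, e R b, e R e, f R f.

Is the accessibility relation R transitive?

Yes

Transitive: yes — every two-step R-path is closed by a direct edge.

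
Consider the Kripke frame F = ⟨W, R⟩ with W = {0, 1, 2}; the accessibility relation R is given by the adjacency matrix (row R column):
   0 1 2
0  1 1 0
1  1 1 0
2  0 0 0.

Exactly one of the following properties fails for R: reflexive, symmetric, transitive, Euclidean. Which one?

reflexive

Reflexive: no — 2 is not related to itself.
Symmetric: yes — every pair in R has its reverse in R.
Transitive: yes — every two-step R-path is closed by a direct edge.
Euclidean: yes — any two successors of a common world are R-related.
Only reflexive fails.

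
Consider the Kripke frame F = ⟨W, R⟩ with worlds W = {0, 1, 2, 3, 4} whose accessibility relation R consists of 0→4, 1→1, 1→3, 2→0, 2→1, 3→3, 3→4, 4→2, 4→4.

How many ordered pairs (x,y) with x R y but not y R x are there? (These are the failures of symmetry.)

Enumerating: (0,4), (1,3), (2,0), (2,1), (3,4), (4,2).

6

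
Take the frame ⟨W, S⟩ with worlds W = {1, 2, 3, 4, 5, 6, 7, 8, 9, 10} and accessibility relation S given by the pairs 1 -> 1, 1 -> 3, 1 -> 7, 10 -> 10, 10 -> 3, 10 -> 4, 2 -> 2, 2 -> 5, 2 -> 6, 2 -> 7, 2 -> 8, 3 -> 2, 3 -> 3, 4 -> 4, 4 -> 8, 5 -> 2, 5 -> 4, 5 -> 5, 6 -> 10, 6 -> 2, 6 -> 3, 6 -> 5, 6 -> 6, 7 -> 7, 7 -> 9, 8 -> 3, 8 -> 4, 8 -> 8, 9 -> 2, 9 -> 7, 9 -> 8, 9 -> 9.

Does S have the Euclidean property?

Euclidean: no — 1 S 3 and 1 S 7, but not 3 S 7.

No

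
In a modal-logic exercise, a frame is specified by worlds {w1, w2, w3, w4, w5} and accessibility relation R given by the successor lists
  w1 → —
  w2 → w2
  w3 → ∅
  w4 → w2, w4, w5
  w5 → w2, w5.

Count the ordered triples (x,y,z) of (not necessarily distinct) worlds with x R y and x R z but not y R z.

4

Enumerating: (w4,w2,w4), (w4,w2,w5), (w4,w5,w4), (w5,w2,w5).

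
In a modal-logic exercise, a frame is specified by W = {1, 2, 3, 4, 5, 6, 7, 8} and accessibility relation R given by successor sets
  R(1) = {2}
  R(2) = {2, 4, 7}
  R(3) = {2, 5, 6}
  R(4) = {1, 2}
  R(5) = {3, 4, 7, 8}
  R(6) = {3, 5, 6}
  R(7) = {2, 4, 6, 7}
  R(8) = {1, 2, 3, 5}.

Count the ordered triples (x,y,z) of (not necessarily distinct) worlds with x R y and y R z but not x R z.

Enumerating: (1,2,4), (1,2,7), (2,4,1), (2,7,6), (3,2,4), (3,2,7), (3,5,3), (3,5,4), (3,5,7), (3,5,8), (3,6,3), (4,2,4), … and 24 more.
Total: 36.

36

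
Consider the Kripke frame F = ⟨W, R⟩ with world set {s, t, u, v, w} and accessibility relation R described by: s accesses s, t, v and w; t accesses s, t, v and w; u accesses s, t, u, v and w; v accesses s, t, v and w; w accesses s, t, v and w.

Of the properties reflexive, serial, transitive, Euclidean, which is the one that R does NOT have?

Euclidean

Reflexive: yes — every world is R-related to itself.
Serial: yes — every world has a successor (e.g. s R s).
Transitive: yes — every two-step R-path is closed by a direct edge.
Euclidean: no — u R s and u R u, but not s R u.
Only Euclidean fails.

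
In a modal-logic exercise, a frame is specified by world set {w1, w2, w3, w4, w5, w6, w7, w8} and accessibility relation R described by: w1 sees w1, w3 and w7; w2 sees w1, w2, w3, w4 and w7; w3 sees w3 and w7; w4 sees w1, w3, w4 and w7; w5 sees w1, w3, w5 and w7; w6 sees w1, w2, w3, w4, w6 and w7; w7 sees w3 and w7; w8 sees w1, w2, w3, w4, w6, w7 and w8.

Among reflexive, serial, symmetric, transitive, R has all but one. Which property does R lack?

Reflexive: yes — every world is R-related to itself.
Serial: yes — every world has a successor (e.g. w1 R w1).
Symmetric: no — w1 R w3 but not w3 R w1.
Transitive: yes — every two-step R-path is closed by a direct edge.
Only symmetric fails.

symmetric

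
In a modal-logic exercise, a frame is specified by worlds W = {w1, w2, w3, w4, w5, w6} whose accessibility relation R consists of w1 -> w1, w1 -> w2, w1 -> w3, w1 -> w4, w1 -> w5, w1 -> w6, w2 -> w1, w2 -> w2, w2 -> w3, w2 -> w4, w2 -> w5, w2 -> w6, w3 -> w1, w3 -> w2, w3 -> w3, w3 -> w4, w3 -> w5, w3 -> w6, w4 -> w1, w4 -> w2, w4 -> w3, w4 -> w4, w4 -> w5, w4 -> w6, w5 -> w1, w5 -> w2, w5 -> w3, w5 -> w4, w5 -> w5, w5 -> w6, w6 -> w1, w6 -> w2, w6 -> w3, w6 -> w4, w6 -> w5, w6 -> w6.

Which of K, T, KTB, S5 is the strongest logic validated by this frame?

Reflexive (axiom T): yes — every world is R-related to itself.
Symmetric (axiom B): yes — every pair in R has its reverse in R.
Euclidean (axiom 5): yes — any two successors of a common world are R-related.
So F validates K, T, KTB, S5. The strongest is S5.

S5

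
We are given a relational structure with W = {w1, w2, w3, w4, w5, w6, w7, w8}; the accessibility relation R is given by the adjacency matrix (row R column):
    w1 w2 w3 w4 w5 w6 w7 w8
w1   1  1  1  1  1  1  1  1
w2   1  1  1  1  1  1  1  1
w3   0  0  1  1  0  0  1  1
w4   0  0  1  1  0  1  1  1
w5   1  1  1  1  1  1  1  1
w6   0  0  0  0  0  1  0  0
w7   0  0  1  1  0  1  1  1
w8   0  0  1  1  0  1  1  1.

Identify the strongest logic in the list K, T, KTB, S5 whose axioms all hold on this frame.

T

Reflexive (axiom T): yes — every world is R-related to itself.
Symmetric (axiom B): no — w1 R w3 but not w3 R w1.
Euclidean (axiom 5): no — w1 R w3 and w1 R w2, but not w3 R w2.
So F validates K, T; KTB would additionally require R to be symmetric. The strongest is T.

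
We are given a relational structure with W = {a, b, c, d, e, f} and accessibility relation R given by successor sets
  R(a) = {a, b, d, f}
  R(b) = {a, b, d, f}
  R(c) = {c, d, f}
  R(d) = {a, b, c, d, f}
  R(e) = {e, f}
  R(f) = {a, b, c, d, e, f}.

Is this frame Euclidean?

Euclidean: no — d R a and d R c, but not a R c.

No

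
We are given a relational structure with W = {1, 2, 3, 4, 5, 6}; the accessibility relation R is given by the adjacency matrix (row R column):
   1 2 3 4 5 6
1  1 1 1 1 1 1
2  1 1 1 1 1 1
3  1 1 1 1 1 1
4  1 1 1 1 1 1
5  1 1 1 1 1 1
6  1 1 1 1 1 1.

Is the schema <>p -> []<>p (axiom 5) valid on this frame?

By correspondence theory, 5 is valid on a frame iff R is Euclidean.
Euclidean: yes — any two successors of a common world are R-related.

Yes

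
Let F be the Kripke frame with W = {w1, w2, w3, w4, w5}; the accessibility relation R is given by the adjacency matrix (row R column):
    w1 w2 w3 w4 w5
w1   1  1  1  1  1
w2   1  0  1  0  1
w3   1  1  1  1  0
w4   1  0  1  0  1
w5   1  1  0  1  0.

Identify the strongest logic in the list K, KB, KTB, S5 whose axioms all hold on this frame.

KB

Symmetric (axiom B): yes — every pair in R has its reverse in R.
Reflexive (axiom T): no — w2 is not related to itself.
Euclidean (axiom 5): no — w1 R w2 and w1 R w4, but not w2 R w4.
So F validates K, KB; KTB would additionally require R to be reflexive. The strongest is KB.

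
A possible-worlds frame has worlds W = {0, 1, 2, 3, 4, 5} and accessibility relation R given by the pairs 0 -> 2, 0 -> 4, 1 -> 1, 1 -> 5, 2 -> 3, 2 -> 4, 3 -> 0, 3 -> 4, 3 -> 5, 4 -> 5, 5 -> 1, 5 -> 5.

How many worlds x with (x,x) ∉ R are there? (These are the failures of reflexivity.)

4

Enumerating: 0, 2, 3, 4.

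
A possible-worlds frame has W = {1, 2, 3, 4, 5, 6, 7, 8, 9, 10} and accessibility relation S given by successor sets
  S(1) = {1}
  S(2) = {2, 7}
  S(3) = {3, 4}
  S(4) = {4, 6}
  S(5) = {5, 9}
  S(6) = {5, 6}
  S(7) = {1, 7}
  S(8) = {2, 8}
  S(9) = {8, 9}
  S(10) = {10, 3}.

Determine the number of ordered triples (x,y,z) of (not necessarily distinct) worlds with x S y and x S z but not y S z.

9

Enumerating: (10,3,10), (2,7,2), (3,4,3), (4,6,4), (5,9,5), (6,5,6), (7,1,7), (8,2,8), (9,8,9).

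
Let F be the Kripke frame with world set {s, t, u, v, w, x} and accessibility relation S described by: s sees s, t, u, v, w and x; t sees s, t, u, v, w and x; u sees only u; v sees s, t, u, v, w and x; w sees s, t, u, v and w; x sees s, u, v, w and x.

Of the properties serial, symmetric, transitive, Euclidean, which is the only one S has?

Serial: yes — every world has a successor (e.g. s S s).
Symmetric: no — s S u but not u S s.
Transitive: no — w S s and s S x, but not w S x.
Euclidean: no — s S u and s S t, but not u S t.
Only serial holds.

serial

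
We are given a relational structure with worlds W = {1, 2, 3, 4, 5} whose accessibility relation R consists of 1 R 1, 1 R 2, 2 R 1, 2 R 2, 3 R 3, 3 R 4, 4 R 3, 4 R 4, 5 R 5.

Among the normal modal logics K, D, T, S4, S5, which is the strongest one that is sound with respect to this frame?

Serial (axiom D): yes — every world has a successor (e.g. 1 R 1).
Reflexive (axiom T): yes — every world is R-related to itself.
Transitive (axiom 4): yes — every two-step R-path is closed by a direct edge.
Euclidean (axiom 5): yes — any two successors of a common world are R-related.
So F validates K, D, T, S4, S5. The strongest is S5.

S5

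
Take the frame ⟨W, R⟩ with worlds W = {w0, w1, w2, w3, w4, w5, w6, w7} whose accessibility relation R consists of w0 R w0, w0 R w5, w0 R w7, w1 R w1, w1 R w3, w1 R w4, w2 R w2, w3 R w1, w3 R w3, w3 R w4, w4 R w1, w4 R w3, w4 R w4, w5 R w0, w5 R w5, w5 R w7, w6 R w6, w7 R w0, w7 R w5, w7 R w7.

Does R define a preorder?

Yes

Reflexive: yes — every world is R-related to itself.
Transitive: yes — every two-step R-path is closed by a direct edge.
So R is a preorder.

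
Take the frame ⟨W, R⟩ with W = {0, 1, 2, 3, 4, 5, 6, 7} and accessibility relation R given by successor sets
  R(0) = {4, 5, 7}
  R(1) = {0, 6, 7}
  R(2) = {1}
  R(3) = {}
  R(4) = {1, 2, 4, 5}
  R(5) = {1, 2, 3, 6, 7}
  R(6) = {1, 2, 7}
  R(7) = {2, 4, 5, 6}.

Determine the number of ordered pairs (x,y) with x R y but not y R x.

Enumerating: (0,4), (0,5), (0,7), (1,0), (1,7), (2,1), (4,1), (4,2), (4,5), (5,1), (5,2), (5,3), (5,6), (6,2), (7,2), (7,4).

16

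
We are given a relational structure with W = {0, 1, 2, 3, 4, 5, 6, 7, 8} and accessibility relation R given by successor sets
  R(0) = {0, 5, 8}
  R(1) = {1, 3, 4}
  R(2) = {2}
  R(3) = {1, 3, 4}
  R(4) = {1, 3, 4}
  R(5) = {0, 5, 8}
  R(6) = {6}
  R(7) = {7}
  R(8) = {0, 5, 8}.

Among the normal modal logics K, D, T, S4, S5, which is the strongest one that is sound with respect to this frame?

S5

Serial (axiom D): yes — every world has a successor (e.g. 0 R 0).
Reflexive (axiom T): yes — every world is R-related to itself.
Transitive (axiom 4): yes — every two-step R-path is closed by a direct edge.
Euclidean (axiom 5): yes — any two successors of a common world are R-related.
So F validates K, D, T, S4, S5. The strongest is S5.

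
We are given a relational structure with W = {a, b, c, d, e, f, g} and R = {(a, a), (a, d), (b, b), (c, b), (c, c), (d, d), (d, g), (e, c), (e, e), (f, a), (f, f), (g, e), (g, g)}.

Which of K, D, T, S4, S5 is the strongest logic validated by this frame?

T

Serial (axiom D): yes — every world has a successor (e.g. a R a).
Reflexive (axiom T): yes — every world is R-related to itself.
Transitive (axiom 4): no — a R d and d R g, but not a R g.
Euclidean (axiom 5): no — a R d and a R a, but not d R a.
So F validates K, D, T; S4 would additionally require R to be transitive. The strongest is T.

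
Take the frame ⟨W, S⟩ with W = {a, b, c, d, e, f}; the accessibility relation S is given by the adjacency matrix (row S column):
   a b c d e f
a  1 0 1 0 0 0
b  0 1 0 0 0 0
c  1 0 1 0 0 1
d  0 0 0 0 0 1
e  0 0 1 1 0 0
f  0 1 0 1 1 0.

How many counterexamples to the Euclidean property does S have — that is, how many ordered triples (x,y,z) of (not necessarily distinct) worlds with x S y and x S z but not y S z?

15

Enumerating: (c,a,f), (c,f,a), (c,f,c), (c,f,f), (d,f,f), (e,c,d), (e,d,c), (e,d,d), (f,b,d), (f,b,e), (f,d,b), (f,d,d), (f,d,e), (f,e,b), (f,e,e).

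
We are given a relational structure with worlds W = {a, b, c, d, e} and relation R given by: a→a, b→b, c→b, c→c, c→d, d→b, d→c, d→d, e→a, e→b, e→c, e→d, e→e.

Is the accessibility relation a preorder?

Yes

Reflexive: yes — every world is R-related to itself.
Transitive: yes — every two-step R-path is closed by a direct edge.
So R is a preorder.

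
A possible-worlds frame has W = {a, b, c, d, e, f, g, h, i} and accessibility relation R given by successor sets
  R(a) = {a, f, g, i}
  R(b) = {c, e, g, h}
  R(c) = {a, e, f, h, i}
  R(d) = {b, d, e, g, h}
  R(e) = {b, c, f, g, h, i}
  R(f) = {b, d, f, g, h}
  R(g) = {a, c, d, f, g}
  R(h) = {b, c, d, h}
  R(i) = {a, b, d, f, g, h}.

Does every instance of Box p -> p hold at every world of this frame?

No

By correspondence theory, T is valid on a frame iff R is reflexive.
Reflexive: no — b is not related to itself.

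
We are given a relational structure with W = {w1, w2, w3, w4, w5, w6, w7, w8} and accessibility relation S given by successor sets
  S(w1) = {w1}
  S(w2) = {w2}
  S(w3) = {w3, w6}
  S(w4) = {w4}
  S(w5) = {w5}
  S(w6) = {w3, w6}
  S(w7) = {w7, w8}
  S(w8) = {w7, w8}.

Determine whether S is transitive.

Yes

Transitive: yes — every two-step S-path is closed by a direct edge.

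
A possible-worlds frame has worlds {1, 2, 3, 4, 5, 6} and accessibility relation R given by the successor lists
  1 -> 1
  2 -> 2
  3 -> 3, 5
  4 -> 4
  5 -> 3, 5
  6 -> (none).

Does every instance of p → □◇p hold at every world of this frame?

Yes

The schema B characterises exactly the symmetric frames.
Symmetric: yes — every pair in R has its reverse in R.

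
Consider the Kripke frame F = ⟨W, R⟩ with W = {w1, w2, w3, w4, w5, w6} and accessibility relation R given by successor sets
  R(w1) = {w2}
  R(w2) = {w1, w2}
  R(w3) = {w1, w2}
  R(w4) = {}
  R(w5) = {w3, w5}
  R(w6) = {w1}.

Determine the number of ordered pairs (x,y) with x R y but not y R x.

4

Enumerating: (w3,w1), (w3,w2), (w5,w3), (w6,w1).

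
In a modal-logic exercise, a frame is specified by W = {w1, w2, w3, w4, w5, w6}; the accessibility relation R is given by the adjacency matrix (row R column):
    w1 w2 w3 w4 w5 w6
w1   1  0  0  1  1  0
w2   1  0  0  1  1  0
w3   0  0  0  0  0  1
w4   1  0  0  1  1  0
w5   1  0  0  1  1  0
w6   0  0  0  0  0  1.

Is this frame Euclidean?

Euclidean: yes — any two successors of a common world are R-related.

Yes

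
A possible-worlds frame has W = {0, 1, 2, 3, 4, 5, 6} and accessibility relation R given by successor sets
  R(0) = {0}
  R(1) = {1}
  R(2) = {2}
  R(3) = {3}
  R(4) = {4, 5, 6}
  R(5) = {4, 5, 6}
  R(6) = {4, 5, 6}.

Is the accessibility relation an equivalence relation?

Yes

Reflexive: yes — every world is R-related to itself.
Symmetric: yes — every pair in R has its reverse in R.
Transitive: yes — every two-step R-path is closed by a direct edge.
So R is an equivalence relation.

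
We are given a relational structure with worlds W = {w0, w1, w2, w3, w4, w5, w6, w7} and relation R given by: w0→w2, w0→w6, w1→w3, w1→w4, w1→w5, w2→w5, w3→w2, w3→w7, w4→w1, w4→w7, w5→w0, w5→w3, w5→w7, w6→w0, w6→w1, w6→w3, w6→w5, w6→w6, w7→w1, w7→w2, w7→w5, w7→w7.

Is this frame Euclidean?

No

Euclidean: no — w0 R w2 and w0 R w6, but not w2 R w6.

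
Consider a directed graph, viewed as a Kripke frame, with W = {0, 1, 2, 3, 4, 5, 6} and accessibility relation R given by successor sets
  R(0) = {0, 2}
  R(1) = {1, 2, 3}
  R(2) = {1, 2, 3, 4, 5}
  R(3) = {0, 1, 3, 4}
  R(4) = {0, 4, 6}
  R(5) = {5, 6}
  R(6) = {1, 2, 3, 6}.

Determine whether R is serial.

Serial: yes — every world has a successor (e.g. 0 R 0).

Yes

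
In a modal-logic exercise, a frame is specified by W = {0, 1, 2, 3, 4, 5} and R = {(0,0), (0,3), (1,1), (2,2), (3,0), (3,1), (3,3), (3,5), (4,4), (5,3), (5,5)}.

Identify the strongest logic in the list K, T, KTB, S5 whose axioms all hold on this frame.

T

Reflexive (axiom T): yes — every world is R-related to itself.
Symmetric (axiom B): no — 3 R 1 but not 1 R 3.
Euclidean (axiom 5): no — 3 R 0 and 3 R 1, but not 0 R 1.
So F validates K, T; KTB would additionally require R to be symmetric. The strongest is T.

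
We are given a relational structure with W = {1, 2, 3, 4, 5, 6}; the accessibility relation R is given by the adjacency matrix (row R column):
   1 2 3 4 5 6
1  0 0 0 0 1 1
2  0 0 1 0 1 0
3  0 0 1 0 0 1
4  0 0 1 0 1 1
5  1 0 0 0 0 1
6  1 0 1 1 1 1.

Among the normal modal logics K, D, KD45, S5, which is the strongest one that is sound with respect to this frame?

Serial (axiom D): yes — every world has a successor (e.g. 1 R 5).
Euclidean (axiom 5): no — 2 R 3 and 2 R 5, but not 3 R 5.
Transitive (axiom 4): no — 1 R 6 and 6 R 3, but not 1 R 3.
Reflexive (axiom T): no — 1 is not related to itself.
So F validates K, D; KD45 would additionally require R to be Euclidean and transitive. The strongest is D.

D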